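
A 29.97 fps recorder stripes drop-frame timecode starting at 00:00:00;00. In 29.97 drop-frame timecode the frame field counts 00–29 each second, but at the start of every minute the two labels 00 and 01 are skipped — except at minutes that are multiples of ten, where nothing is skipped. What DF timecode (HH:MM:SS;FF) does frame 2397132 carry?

22:13:04;12

Ten DF minutes hold 17982 frames, so frame 2397132 lies in block 133 (frames 2391606–2409587) with 5526 frames into that block.
The block's first minute is 1800 frames and the rest 1798 each; 5526 frames reaches minute 3, so 133 × 18 + 3 × 2 = 2400 labels have been skipped so far.
Adding those back, label number 2397132 + 2400 = 2399532 at 30 labels/s is 79984 s + 12 f = 22 h 13 min 4 s frame 12, i.e. 22:13:04;12.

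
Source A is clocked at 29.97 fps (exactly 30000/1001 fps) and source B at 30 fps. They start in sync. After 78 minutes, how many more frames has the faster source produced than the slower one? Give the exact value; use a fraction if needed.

10800/77 frames

78 min = 4680 s.
A emits 30000/1001 × 4680 = 10800000/77 frames; B emits 30 × 4680 = 140400.
Difference = 10800/77 frames (≈ 140.2597); B is ahead of A.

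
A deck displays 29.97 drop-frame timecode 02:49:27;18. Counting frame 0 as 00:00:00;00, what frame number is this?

As if non-drop at 30 labels/s: (2 × 3600 + 49 × 60 + 27) × 30 + 18 = 305028.
Minute boundaries passed: 169; those not divisible by 10: 169 − 16 = 153; dropped labels = 2 × 153 = 306.
Actual frame index = 305028 − 306 = 304722.

304722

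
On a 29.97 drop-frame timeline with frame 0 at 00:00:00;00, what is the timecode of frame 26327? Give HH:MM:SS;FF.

Each 10-minute DF block holds 10 × 60 × 30 − 9 × 2 = 17982 frames. 26327 ÷ 17982 → 1 full block, remainder 8345.
Within the partial block the first minute is 1800 frames and each further minute 1798, so 4 further minute boundaries passed. Total skipped labels = 18 × 1 + 2 × 4 = 26.
Non-drop label index = 26327 + 26 = 26353; at 30 labels/s that is 00:14:38:13, i.e. DF 00:14:38;13.

00:14:38;13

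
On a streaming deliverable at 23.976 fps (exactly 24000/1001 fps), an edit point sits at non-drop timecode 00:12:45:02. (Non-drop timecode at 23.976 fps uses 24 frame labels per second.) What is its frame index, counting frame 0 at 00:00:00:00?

frame 18362

Total seconds to the label: (0 × 3600 + 12 × 60 + 45) = 765.
Frame index = 765 × 24 + 2 = 18362.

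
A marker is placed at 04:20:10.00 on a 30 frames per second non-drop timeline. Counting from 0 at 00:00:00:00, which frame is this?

468300

Total seconds to the label: (4 × 3600 + 20 × 60 + 10) = 15610.
Frame index = 15610 × 30 + 0 = 468300.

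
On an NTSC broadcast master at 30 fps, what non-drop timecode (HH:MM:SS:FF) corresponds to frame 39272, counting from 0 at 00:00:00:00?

00:21:49:02

39272 ÷ 30 = 1309 full seconds, remainder 2 frames.
1309 s = 0 h 21 min 49 s.
Timecode: 00:21:49:02.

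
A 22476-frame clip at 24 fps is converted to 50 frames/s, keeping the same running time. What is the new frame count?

46825 frames

Target frames = source frames × (target rate / source rate) = 22476 × (50)/(24) = 22476 × 25/12 = 46825.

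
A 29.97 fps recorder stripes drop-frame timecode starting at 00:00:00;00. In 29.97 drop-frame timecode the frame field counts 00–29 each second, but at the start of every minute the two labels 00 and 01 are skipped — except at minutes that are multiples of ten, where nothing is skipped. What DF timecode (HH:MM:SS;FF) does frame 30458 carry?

00:16:56;08

Each 10-minute DF block holds 10 × 60 × 30 − 9 × 2 = 17982 frames. 30458 ÷ 17982 → 1 full block, remainder 12476.
Within the partial block the first minute is 1800 frames and each further minute 1798, so 6 further minute boundaries passed. Total skipped labels = 18 × 1 + 2 × 6 = 30.
Non-drop label index = 30458 + 30 = 30488; at 30 labels/s that is 00:16:56:08, i.e. DF 00:16:56;08.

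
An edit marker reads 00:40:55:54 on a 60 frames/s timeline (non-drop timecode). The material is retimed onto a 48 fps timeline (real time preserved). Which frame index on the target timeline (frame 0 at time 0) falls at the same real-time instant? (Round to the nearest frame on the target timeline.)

Source frame index: (0×3600 + 40×60 + 55) × 60 + 54 = 147354.
Real time: 147354 / (60) = 24559/10 s.
Target frame: (24559/10) × (48) = 589416/5 ≈ 117883.200 → 117883.

frame 117883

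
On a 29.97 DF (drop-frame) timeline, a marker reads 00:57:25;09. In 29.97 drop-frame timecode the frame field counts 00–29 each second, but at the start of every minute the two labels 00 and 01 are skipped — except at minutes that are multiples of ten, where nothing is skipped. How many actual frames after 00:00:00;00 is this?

Complete 10-minute blocks: 5, each 17982 frames → 89910.
Remaining 7 whole minutes in the current block: 1800 + 6 × 1798 = 12588 frames.
Within the current minute: 25 × 30 + 9 − 2 = 757 (labels ;00/;01 skipped at this minute). Total = 89910 + 12588 + 757 = 103255.

103255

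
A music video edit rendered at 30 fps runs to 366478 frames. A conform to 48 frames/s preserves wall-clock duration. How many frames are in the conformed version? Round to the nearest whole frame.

586365 frames

Frames at target rate = 366478 × (48) / (30) = 2931824/5 ≈ 586364.800.
Nearest whole frame: 586365.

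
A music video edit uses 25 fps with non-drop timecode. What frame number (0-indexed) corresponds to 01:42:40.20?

Total seconds to the label: (1 × 3600 + 42 × 60 + 40) = 6160.
Frame index = 6160 × 25 + 20 = 154020.

frame 154020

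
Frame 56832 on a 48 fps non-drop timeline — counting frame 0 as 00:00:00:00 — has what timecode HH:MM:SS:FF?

56832 ÷ 48 = 1184 full seconds, remainder 0 frames.
1184 s = 0 h 19 min 44 s.
Timecode: 00:19:44:00.

00:19:44:00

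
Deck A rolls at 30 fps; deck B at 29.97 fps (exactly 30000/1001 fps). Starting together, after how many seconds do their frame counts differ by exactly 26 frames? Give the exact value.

The gap grows by |30000/1001 − 30| = 30/1001 frames per second.
Time for a 26-frame gap: 26 ÷ (30/1001) = 13013/15 s.

13013/15 seconds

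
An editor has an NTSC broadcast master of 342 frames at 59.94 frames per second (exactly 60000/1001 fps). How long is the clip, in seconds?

5.7057 seconds

Running time = 342 / (60000/1001) = 5.7057 s.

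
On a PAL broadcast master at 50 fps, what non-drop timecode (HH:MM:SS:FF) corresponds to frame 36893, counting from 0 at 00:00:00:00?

00:12:17:43

36893 ÷ 50 = 737 full seconds, remainder 43 frames.
737 s = 0 h 12 min 17 s.
Timecode: 00:12:17:43.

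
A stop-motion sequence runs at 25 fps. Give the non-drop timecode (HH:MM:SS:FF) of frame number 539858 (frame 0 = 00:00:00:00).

539858 ÷ 25 = 21594 full seconds, remainder 8 frames.
21594 s = 5 h 59 min 54 s.
Timecode: 05:59:54:08.

05:59:54:08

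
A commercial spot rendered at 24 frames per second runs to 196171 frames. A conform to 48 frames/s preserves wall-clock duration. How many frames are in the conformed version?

Frames at target rate = 196171 × (48) / (24) = 392342.

392342 frames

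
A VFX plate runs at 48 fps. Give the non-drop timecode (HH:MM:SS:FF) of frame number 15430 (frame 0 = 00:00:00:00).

00:05:21:22

15430 ÷ 48 = 321 full seconds, remainder 22 frames.
321 s = 0 h 5 min 21 s.
Timecode: 00:05:21:22.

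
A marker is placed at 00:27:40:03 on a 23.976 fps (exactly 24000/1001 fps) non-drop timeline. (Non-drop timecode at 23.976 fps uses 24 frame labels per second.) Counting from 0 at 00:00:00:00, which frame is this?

39843

Total seconds to the label: (0 × 3600 + 27 × 60 + 40) = 1660.
Frame index = 1660 × 24 + 3 = 39843.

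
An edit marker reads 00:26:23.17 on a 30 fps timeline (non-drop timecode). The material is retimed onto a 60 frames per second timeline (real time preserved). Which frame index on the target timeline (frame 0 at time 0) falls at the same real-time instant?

Source frame index: (0×3600 + 26×60 + 23) × 30 + 17 = 47507.
Real time: 47507 / (30) = 47507/30 s.
Target frame: (47507/30) × (60) = 95014.

frame 95014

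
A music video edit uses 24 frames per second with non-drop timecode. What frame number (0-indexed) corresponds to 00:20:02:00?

Total seconds to the label: (0 × 3600 + 20 × 60 + 2) = 1202.
Frame index = 1202 × 24 + 0 = 28848.

frame 28848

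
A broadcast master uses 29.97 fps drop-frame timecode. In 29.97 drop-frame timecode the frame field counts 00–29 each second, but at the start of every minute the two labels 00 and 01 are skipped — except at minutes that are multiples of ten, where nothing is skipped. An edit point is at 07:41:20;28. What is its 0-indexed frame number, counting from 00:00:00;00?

829598

Complete 10-minute blocks: 46, each 17982 frames → 827172.
Remaining 1 whole minute in the current block: 1800 + 0 × 1798 = 1800 frames.
Within the current minute: 20 × 30 + 28 − 2 = 626 (labels ;00/;01 skipped at this minute). Total = 827172 + 1800 + 626 = 829598.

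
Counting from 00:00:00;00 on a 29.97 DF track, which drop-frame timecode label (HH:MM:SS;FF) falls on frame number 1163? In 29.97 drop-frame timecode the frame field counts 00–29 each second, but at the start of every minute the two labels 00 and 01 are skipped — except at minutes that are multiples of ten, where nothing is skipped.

00:00:38;23

Ten DF minutes hold 17982 frames, so frame 1163 lies in block 0 (frames 0–17981) with 1163 frames into that block.
The block's first minute is 1800 frames and the rest 1798 each; 1163 frames reaches minute 0, so 0 × 18 + 0 × 2 = 0 labels have been skipped so far.
Adding those back, label number 1163 + 0 = 1163 at 30 labels/s is 38 s + 23 f = 0 h 0 min 38 s frame 23, i.e. 00:00:38;23.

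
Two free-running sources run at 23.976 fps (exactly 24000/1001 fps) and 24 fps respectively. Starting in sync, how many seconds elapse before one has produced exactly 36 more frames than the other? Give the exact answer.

The gap grows by |24 − 24000/1001| = 24/1001 frames per second.
Time for a 36-frame gap: 36 ÷ (24/1001) = 1501.5 s.

1501.5 seconds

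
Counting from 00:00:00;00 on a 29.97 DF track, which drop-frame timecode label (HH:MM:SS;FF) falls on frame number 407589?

Each 10-minute DF block holds 10 × 60 × 30 − 9 × 2 = 17982 frames. 407589 ÷ 17982 → 22 full blocks, remainder 11985.
Within the partial block the first minute is 1800 frames and each further minute 1798, so 6 further minute boundaries passed. Total skipped labels = 18 × 22 + 2 × 6 = 408.
Non-drop label index = 407589 + 408 = 407997; at 30 labels/s that is 03:46:39:27, i.e. DF 03:46:39;27.

03:46:39;27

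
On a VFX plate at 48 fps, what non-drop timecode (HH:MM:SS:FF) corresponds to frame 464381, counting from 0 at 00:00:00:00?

464381 ÷ 48 = 9674 full seconds, remainder 29 frames.
9674 s = 2 h 41 min 14 s.
Timecode: 02:41:14:29.

02:41:14:29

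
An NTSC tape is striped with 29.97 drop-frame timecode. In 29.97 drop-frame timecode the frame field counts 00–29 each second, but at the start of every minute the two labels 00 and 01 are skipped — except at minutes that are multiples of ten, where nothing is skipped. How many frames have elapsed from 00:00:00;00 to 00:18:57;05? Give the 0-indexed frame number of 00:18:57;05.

34081

Complete 10-minute blocks: 1, each 17982 frames → 17982.
Remaining 8 whole minutes in the current block: 1800 + 7 × 1798 = 14386 frames.
Within the current minute: 57 × 30 + 5 − 2 = 1713 (labels ;00/;01 skipped at this minute). Total = 17982 + 14386 + 1713 = 34081.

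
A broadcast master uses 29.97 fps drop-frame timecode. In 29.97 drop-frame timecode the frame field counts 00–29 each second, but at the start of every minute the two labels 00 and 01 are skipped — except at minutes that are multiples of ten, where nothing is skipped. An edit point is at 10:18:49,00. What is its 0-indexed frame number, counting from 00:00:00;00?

As if non-drop at 30 labels/s: (10 × 3600 + 18 × 60 + 49) × 30 + 0 = 1113870.
Minute boundaries passed: 618; those not divisible by 10: 618 − 61 = 557; dropped labels = 2 × 557 = 1114.
Actual frame index = 1113870 − 1114 = 1112756.

1112756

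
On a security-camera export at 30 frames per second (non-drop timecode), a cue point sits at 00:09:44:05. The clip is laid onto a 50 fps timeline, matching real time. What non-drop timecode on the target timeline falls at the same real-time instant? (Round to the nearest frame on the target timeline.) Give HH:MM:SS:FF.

00:09:44:08

Source frame index: (0×3600 + 9×60 + 44) × 30 + 5 = 17525.
Real time: 17525 / (30) = 3505/6 s.
Target frame: (3505/6) × (50) = 87625/3 ≈ 29208.333 → 29208.
At 50 labels/s: frame 29208 → 00:09:44:08.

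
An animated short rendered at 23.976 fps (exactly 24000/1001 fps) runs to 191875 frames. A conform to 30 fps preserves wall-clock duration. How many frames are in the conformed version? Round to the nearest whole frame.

240084 frames

Frames at target rate = 191875 × (30) / (24000/1001) = 7682675/32 ≈ 240083.594.
Nearest whole frame: 240084.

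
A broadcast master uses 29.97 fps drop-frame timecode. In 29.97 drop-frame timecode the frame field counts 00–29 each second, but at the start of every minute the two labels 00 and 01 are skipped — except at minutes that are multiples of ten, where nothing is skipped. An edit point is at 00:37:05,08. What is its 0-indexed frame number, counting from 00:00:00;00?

66690

Complete 10-minute blocks: 3, each 17982 frames → 53946.
Remaining 7 whole minutes in the current block: 1800 + 6 × 1798 = 12588 frames.
Within the current minute: 5 × 30 + 8 − 2 = 156 (labels ;00/;01 skipped at this minute). Total = 53946 + 12588 + 156 = 66690.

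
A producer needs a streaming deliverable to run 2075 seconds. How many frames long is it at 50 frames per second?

103750 frames

Frames = 2075 × 50 = 103750.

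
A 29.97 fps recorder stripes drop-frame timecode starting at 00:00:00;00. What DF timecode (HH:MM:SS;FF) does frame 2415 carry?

00:01:20;17

Each 10-minute DF block holds 10 × 60 × 30 − 9 × 2 = 17982 frames. 2415 ÷ 17982 → 0 full blocks, remainder 2415.
Within the partial block the first minute is 1800 frames and each further minute 1798, so 1 further minute boundary passed. Total skipped labels = 18 × 0 + 2 × 1 = 2.
Non-drop label index = 2415 + 2 = 2417; at 30 labels/s that is 00:01:20:17, i.e. DF 00:01:20;17.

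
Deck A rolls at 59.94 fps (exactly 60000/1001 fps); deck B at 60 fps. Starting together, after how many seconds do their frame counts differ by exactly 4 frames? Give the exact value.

The gap grows by |60 − 60000/1001| = 60/1001 frames per second.
Time for a 4-frame gap: 4 ÷ (60/1001) = 1001/15 s.

1001/15 seconds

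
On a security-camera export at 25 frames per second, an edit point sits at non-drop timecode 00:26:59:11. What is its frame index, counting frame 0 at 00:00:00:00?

40486

Total seconds to the label: (0 × 3600 + 26 × 60 + 59) = 1619.
Frame index = 1619 × 25 + 11 = 40486.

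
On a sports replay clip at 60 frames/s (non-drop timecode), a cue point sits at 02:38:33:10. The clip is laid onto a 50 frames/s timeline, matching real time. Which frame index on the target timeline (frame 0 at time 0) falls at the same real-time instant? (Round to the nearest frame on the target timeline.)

Source frame index: (2×3600 + 38×60 + 33) × 60 + 10 = 570790.
Real time: 570790 / (60) = 57079/6 s.
Target frame: (57079/6) × (50) = 1426975/3 ≈ 475658.333 → 475658.

frame 475658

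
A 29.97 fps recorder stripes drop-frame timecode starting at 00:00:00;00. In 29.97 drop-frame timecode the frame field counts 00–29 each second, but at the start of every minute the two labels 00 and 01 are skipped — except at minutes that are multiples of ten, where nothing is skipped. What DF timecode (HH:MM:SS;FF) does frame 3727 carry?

Each 10-minute DF block holds 10 × 60 × 30 − 9 × 2 = 17982 frames. 3727 ÷ 17982 → 0 full blocks, remainder 3727.
Within the partial block the first minute is 1800 frames and each further minute 1798, so 2 further minute boundaries passed. Total skipped labels = 18 × 0 + 2 × 2 = 4.
Non-drop label index = 3727 + 4 = 3731; at 30 labels/s that is 00:02:04:11, i.e. DF 00:02:04;11.

00:02:04;11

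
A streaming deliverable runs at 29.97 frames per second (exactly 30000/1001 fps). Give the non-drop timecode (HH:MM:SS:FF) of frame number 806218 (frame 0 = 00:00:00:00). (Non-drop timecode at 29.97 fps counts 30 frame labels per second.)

07:27:53:28

806218 ÷ 30 = 26873 full seconds, remainder 28 frames.
26873 s = 7 h 27 min 53 s.
Timecode: 07:27:53:28.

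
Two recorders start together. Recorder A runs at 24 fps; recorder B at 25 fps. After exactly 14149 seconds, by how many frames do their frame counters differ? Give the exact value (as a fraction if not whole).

14149 frames

A emits 24 × 14149 = 339576 frames; B emits 25 × 14149 = 353725.
Difference = 14149 frames; B is ahead of A.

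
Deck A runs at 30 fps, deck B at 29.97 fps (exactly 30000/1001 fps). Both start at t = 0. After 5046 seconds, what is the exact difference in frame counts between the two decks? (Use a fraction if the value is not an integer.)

A emits 30 × 5046 = 151380 frames; B emits 30000/1001 × 5046 = 151380000/1001.
Difference = 151380/1001 frames (≈ 151.2288); B is behind A.

151380/1001 frames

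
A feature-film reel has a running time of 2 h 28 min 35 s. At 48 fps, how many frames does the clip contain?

2 h 28 min 35 s = 8915 s.
Frames = 8915 × 48 = 427920.

427920 frames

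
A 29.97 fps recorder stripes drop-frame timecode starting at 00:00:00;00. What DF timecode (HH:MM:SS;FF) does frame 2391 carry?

00:01:19;23

Ten DF minutes hold 17982 frames, so frame 2391 lies in block 0 (frames 0–17981) with 2391 frames into that block.
The block's first minute is 1800 frames and the rest 1798 each; 2391 frames reaches minute 1, so 0 × 18 + 1 × 2 = 2 labels have been skipped so far.
Adding those back, label number 2391 + 2 = 2393 at 30 labels/s is 79 s + 23 f = 0 h 1 min 19 s frame 23, i.e. 00:01:19;23.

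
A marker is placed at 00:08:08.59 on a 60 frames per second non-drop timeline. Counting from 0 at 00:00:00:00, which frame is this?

Total seconds to the label: (0 × 3600 + 8 × 60 + 8) = 488.
Frame index = 488 × 60 + 59 = 29339.

29339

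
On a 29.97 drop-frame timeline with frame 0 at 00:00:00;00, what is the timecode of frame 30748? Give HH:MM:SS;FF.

00:17:06;00

Each 10-minute DF block holds 10 × 60 × 30 − 9 × 2 = 17982 frames. 30748 ÷ 17982 → 1 full block, remainder 12766.
Within the partial block the first minute is 1800 frames and each further minute 1798, so 7 further minute boundaries passed. Total skipped labels = 18 × 1 + 2 × 7 = 32.
Non-drop label index = 30748 + 32 = 30780; at 30 labels/s that is 00:17:06:00, i.e. DF 00:17:06;00.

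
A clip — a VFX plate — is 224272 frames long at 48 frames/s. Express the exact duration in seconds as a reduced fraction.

14017/3 seconds

Running time = 224272 ÷ (48) = 224272 × 1/48 = 14017/3 s.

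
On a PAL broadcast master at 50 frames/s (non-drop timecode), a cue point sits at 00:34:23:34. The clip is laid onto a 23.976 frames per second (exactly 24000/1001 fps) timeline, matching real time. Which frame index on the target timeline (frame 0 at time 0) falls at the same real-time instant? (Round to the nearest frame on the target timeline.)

frame 49479

Source frame index: (0×3600 + 34×60 + 23) × 50 + 34 = 103184.
Real time: 103184 / (50) = 51592/25 s.
Target frame: (51592/25) × (24000/1001) = 49528320/1001 ≈ 49478.841 → 49479.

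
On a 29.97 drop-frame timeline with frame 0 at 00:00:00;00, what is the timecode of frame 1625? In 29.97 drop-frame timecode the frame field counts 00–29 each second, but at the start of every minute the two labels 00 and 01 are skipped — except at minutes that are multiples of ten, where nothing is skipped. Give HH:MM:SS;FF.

Ten DF minutes hold 17982 frames, so frame 1625 lies in block 0 (frames 0–17981) with 1625 frames into that block.
The block's first minute is 1800 frames and the rest 1798 each; 1625 frames reaches minute 0, so 0 × 18 + 0 × 2 = 0 labels have been skipped so far.
Adding those back, label number 1625 + 0 = 1625 at 30 labels/s is 54 s + 5 f = 0 h 0 min 54 s frame 5, i.e. 00:00:54;05.

00:00:54;05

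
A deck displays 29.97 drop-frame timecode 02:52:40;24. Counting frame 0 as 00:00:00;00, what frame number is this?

310514

Complete 10-minute blocks: 17, each 17982 frames → 305694.
Remaining 2 whole minutes in the current block: 1800 + 1 × 1798 = 3598 frames.
Within the current minute: 40 × 30 + 24 − 2 = 1222 (labels ;00/;01 skipped at this minute). Total = 305694 + 3598 + 1222 = 310514.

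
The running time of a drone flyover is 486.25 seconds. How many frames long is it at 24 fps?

Frames = 486.25 × 24 = 11670.

11670 frames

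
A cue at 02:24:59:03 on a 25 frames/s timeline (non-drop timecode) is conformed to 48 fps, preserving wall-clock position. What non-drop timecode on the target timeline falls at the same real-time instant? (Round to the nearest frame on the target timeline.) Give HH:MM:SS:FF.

Source frame index: (2×3600 + 24×60 + 59) × 25 + 3 = 217478.
Real time: 217478 / (25) = 217478/25 s.
Target frame: (217478/25) × (48) = 10438944/25 ≈ 417557.760 → 417558.
At 48 labels/s: frame 417558 → 02:24:59:06.

02:24:59:06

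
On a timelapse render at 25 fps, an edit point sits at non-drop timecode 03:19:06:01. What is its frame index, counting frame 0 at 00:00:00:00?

298651

Total seconds to the label: (3 × 3600 + 19 × 60 + 6) = 11946.
Frame index = 11946 × 25 + 1 = 298651.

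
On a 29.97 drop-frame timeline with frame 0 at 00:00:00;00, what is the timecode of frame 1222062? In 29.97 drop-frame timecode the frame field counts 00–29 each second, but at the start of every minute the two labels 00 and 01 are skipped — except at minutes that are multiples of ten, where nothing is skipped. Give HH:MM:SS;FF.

Ten DF minutes hold 17982 frames, so frame 1222062 lies in block 67 (frames 1204794–1222775) with 17268 frames into that block.
The block's first minute is 1800 frames and the rest 1798 each; 17268 frames reaches minute 9, so 67 × 18 + 9 × 2 = 1224 labels have been skipped so far.
Adding those back, label number 1222062 + 1224 = 1223286 at 30 labels/s is 40776 s + 6 f = 11 h 19 min 36 s frame 6, i.e. 11:19:36;06.

11:19:36;06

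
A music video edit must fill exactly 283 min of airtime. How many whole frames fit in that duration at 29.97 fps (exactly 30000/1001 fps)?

508891 frames

283 min = 16980 s.
Frames = 16980 × 30000/1001 = 509400000/1001 ≈ 508891.1089.
Complete frames: 508891.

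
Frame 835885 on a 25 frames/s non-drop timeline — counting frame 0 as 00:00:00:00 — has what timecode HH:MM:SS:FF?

09:17:15:10

835885 ÷ 25 = 33435 full seconds, remainder 10 frames.
33435 s = 9 h 17 min 15 s.
Timecode: 09:17:15:10.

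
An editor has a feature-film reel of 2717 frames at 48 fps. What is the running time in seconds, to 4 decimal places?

Running time = 2717 × 1/48 = 2717/48 s ≈ 56.6042 s.

56.6042 seconds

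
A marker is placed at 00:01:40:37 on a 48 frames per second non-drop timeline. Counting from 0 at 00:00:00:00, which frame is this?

Total seconds to the label: (0 × 3600 + 1 × 60 + 40) = 100.
Frame index = 100 × 48 + 37 = 4837.

4837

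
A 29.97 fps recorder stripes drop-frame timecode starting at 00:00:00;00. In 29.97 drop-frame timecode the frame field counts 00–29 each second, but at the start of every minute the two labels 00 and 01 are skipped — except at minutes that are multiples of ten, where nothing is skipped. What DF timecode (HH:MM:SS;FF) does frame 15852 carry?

00:08:48;28

Each 10-minute DF block holds 10 × 60 × 30 − 9 × 2 = 17982 frames. 15852 ÷ 17982 → 0 full blocks, remainder 15852.
Within the partial block the first minute is 1800 frames and each further minute 1798, so 8 further minute boundaries passed. Total skipped labels = 18 × 0 + 2 × 8 = 16.
Non-drop label index = 15852 + 16 = 15868; at 30 labels/s that is 00:08:48:28, i.e. DF 00:08:48;28.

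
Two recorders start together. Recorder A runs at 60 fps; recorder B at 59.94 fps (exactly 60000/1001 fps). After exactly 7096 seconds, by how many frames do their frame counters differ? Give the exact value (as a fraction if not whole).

425760/1001 frames

A emits 60 × 7096 = 425760 frames; B emits 60000/1001 × 7096 = 425760000/1001.
Difference = 425760/1001 frames (≈ 425.3347); B is behind A.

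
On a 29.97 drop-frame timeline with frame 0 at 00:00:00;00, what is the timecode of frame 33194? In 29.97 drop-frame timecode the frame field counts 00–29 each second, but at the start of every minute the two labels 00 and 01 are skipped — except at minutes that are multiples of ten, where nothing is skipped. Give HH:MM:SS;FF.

00:18:27;18

Ten DF minutes hold 17982 frames, so frame 33194 lies in block 1 (frames 17982–35963) with 15212 frames into that block.
The block's first minute is 1800 frames and the rest 1798 each; 15212 frames reaches minute 8, so 1 × 18 + 8 × 2 = 34 labels have been skipped so far.
Adding those back, label number 33194 + 34 = 33228 at 30 labels/s is 1107 s + 18 f = 0 h 18 min 27 s frame 18, i.e. 00:18:27;18.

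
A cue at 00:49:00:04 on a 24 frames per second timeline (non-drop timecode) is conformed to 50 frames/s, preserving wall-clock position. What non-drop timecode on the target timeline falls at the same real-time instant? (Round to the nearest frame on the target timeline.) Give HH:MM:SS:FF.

00:49:00:08

Source frame index: (0×3600 + 49×60 + 0) × 24 + 4 = 70564.
Real time: 70564 / (24) = 17641/6 s.
Target frame: (17641/6) × (50) = 441025/3 ≈ 147008.333 → 147008.
At 50 labels/s: frame 147008 → 00:49:00:08.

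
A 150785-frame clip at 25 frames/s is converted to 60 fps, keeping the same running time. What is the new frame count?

361884 frames

Target frames = source frames × (target rate / source rate) = 150785 × (60)/(25) = 150785 × 12/5 = 361884.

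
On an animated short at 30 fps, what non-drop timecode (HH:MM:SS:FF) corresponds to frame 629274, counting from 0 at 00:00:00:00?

05:49:35:24

629274 ÷ 30 = 20975 full seconds, remainder 24 frames.
20975 s = 5 h 49 min 35 s.
Timecode: 05:49:35:24.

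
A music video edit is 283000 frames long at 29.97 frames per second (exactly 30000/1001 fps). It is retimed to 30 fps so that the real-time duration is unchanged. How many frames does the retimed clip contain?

Target frames = source frames × (target rate / source rate) = 283000 × (30)/(30000/1001) = 283000 × 1001/1000 = 283283.

283283 frames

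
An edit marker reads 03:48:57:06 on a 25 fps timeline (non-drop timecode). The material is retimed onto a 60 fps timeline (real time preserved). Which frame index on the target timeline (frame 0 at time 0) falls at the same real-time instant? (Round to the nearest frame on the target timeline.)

Source frame index: (3×3600 + 48×60 + 57) × 25 + 6 = 343431.
Real time: 343431 / (25) = 343431/25 s.
Target frame: (343431/25) × (60) = 4121172/5 ≈ 824234.400 → 824234.

frame 824234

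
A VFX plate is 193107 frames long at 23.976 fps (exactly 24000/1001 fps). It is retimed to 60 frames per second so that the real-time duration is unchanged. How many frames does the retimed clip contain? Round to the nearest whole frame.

Frames at target rate = 193107 × (60) / (24000/1001) = 193300107/400 ≈ 483250.268.
Nearest whole frame: 483250.

483250 frames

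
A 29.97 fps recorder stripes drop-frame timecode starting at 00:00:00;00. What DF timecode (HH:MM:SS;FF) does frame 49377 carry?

00:27:27;17

Each 10-minute DF block holds 10 × 60 × 30 − 9 × 2 = 17982 frames. 49377 ÷ 17982 → 2 full blocks, remainder 13413.
Within the partial block the first minute is 1800 frames and each further minute 1798, so 7 further minute boundaries passed. Total skipped labels = 18 × 2 + 2 × 7 = 50.
Non-drop label index = 49377 + 50 = 49427; at 30 labels/s that is 00:27:27:17, i.e. DF 00:27:27;17.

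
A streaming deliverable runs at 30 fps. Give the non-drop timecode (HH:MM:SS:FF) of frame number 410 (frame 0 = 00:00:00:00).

00:00:13:20

410 ÷ 30 = 13 full seconds, remainder 20 frames.
13 s = 0 h 0 min 13 s.
Timecode: 00:00:13:20.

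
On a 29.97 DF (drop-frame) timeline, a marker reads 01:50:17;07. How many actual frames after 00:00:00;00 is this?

198319

As if non-drop at 30 labels/s: (1 × 3600 + 50 × 60 + 17) × 30 + 7 = 198517.
Minute boundaries passed: 110; those not divisible by 10: 110 − 11 = 99; dropped labels = 2 × 99 = 198.
Actual frame index = 198517 − 198 = 198319.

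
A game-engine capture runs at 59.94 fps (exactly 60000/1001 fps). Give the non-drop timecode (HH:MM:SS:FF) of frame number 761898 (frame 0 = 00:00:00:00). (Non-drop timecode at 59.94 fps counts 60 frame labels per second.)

761898 ÷ 60 = 12698 full seconds, remainder 18 frames.
12698 s = 3 h 31 min 38 s.
Timecode: 03:31:38:18.

03:31:38:18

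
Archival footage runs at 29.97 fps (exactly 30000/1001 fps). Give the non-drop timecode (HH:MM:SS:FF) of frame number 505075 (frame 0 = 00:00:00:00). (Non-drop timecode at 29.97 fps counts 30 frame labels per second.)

505075 ÷ 30 = 16835 full seconds, remainder 25 frames.
16835 s = 4 h 40 min 35 s.
Timecode: 04:40:35:25.

04:40:35:25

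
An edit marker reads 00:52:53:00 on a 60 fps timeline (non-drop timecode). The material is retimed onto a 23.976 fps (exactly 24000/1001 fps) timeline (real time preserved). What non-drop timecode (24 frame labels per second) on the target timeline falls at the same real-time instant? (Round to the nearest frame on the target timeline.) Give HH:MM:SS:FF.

00:52:49:20

Source frame index: (0×3600 + 52×60 + 53) × 60 + 0 = 190380.
Real time: 190380 / (60) = 3173 s.
Target frame: (3173) × (24000/1001) = 76152000/1001 ≈ 76075.924 → 76076.
At 24 labels/s: frame 76076 → 00:52:49:20.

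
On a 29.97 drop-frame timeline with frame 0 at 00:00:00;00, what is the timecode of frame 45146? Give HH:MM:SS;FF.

Each 10-minute DF block holds 10 × 60 × 30 − 9 × 2 = 17982 frames. 45146 ÷ 17982 → 2 full blocks, remainder 9182.
Within the partial block the first minute is 1800 frames and each further minute 1798, so 5 further minute boundaries passed. Total skipped labels = 18 × 2 + 2 × 5 = 46.
Non-drop label index = 45146 + 46 = 45192; at 30 labels/s that is 00:25:06:12, i.e. DF 00:25:06;12.

00:25:06;12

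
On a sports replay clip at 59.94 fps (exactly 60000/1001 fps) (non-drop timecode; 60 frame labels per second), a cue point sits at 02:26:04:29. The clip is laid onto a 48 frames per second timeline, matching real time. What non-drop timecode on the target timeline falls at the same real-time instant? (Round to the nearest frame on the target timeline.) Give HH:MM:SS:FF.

02:26:13:12

Source frame index: (2×3600 + 26×60 + 4) × 60 + 29 = 525869.
Real time: 525869 / (60000/1001) = 526394869/60000 s.
Target frame: (526394869/60000) × (48) = 526394869/1250 ≈ 421115.895 → 421116.
At 48 labels/s: frame 421116 → 02:26:13:12.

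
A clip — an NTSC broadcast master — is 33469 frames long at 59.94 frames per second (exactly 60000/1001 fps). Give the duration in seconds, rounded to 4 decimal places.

Running time = 33469 × 1001/60000 = 33502469/60000 s ≈ 558.3745 s.

558.3745 seconds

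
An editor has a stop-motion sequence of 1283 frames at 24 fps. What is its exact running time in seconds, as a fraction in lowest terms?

1283/24 seconds

Running time = 1283 ÷ (24) = 1283 × 1/24 = 1283/24 s.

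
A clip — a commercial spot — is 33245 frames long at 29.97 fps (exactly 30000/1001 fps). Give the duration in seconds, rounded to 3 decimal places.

Running time = 33245 × 1001/30000 = 6655649/6000 s ≈ 1109.275 s.

1109.275 seconds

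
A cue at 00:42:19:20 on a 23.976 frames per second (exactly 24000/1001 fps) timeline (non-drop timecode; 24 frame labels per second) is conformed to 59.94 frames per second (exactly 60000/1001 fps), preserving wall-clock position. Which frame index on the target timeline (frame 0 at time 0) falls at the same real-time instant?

frame 152390

Source frame index: (0×3600 + 42×60 + 19) × 24 + 20 = 60956.
Real time: 60956 / (24000/1001) = 15254239/6000 s.
Target frame: (15254239/6000) × (60000/1001) = 152390.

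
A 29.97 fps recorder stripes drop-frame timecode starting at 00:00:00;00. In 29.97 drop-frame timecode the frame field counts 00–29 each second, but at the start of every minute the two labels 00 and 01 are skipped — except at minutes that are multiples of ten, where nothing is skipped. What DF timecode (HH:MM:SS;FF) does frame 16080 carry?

00:08:56;16

Ten DF minutes hold 17982 frames, so frame 16080 lies in block 0 (frames 0–17981) with 16080 frames into that block.
The block's first minute is 1800 frames and the rest 1798 each; 16080 frames reaches minute 8, so 0 × 18 + 8 × 2 = 16 labels have been skipped so far.
Adding those back, label number 16080 + 16 = 16096 at 30 labels/s is 536 s + 16 f = 0 h 8 min 56 s frame 16, i.e. 00:08:56;16.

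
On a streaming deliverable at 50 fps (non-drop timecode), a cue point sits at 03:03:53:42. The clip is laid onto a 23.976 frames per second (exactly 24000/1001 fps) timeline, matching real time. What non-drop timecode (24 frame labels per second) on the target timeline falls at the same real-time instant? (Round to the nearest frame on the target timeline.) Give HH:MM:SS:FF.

03:03:42:20

Source frame index: (3×3600 + 3×60 + 53) × 50 + 42 = 551692.
Real time: 551692 / (50) = 275846/25 s.
Target frame: (275846/25) × (24000/1001) = 264812160/1001 ≈ 264547.612 → 264548.
At 24 labels/s: frame 264548 → 03:03:42:20.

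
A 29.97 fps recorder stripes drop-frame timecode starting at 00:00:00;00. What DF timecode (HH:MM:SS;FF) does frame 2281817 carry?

Ten DF minutes hold 17982 frames, so frame 2281817 lies in block 126 (frames 2265732–2283713) with 16085 frames into that block.
The block's first minute is 1800 frames and the rest 1798 each; 16085 frames reaches minute 8, so 126 × 18 + 8 × 2 = 2284 labels have been skipped so far.
Adding those back, label number 2281817 + 2284 = 2284101 at 30 labels/s is 76136 s + 21 f = 21 h 8 min 56 s frame 21, i.e. 21:08:56;21.

21:08:56;21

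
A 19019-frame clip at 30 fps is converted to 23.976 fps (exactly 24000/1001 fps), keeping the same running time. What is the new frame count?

15200 frames

Target frames = source frames × (target rate / source rate) = 19019 × (24000/1001)/(30) = 19019 × 800/1001 = 15200.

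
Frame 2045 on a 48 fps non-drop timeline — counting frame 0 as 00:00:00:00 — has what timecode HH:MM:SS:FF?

00:00:42:29

2045 ÷ 48 = 42 full seconds, remainder 29 frames.
42 s = 0 h 0 min 42 s.
Timecode: 00:00:42:29.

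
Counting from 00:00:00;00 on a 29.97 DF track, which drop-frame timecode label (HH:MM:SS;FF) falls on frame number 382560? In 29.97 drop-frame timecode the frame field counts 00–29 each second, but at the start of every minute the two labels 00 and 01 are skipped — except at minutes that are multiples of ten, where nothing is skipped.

03:32:44;22

Each 10-minute DF block holds 10 × 60 × 30 − 9 × 2 = 17982 frames. 382560 ÷ 17982 → 21 full blocks, remainder 4938.
Within the partial block the first minute is 1800 frames and each further minute 1798, so 2 further minute boundaries passed. Total skipped labels = 18 × 21 + 2 × 2 = 382.
Non-drop label index = 382560 + 382 = 382942; at 30 labels/s that is 03:32:44:22, i.e. DF 03:32:44;22.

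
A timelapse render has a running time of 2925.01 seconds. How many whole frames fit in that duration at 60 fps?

175500 frames

Frames = 2925.01 × 60 = 877503/5 ≈ 175500.6000.
Complete frames: 175500.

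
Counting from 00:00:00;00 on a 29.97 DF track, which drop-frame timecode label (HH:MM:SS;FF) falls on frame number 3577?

00:01:59;09

Each 10-minute DF block holds 10 × 60 × 30 − 9 × 2 = 17982 frames. 3577 ÷ 17982 → 0 full blocks, remainder 3577.
Within the partial block the first minute is 1800 frames and each further minute 1798, so 1 further minute boundary passed. Total skipped labels = 18 × 0 + 2 × 1 = 2.
Non-drop label index = 3577 + 2 = 3579; at 30 labels/s that is 00:01:59:09, i.e. DF 00:01:59;09.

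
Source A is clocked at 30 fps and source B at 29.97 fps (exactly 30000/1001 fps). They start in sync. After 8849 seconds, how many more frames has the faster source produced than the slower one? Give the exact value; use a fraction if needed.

A emits 30 × 8849 = 265470 frames; B emits 30000/1001 × 8849 = 265470000/1001.
Difference = 265470/1001 frames (≈ 265.2048); B is behind A.

265470/1001 frames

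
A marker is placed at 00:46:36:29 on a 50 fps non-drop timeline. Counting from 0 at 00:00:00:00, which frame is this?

frame 139829

Total seconds to the label: (0 × 3600 + 46 × 60 + 36) = 2796.
Frame index = 2796 × 50 + 29 = 139829.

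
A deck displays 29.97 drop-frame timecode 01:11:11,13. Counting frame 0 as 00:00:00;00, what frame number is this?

128015

As if non-drop at 30 labels/s: (1 × 3600 + 11 × 60 + 11) × 30 + 13 = 128143.
Minute boundaries passed: 71; those not divisible by 10: 71 − 7 = 64; dropped labels = 2 × 64 = 128.
Actual frame index = 128143 − 128 = 128015.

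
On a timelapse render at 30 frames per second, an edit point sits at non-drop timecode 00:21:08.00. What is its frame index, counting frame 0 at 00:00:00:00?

Total seconds to the label: (0 × 3600 + 21 × 60 + 8) = 1268.
Frame index = 1268 × 30 + 0 = 38040.

frame 38040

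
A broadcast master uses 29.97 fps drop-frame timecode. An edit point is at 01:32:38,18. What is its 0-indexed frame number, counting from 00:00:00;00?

Complete 10-minute blocks: 9, each 17982 frames → 161838.
Remaining 2 whole minutes in the current block: 1800 + 1 × 1798 = 3598 frames.
Within the current minute: 38 × 30 + 18 − 2 = 1156 (labels ;00/;01 skipped at this minute). Total = 161838 + 3598 + 1156 = 166592.

166592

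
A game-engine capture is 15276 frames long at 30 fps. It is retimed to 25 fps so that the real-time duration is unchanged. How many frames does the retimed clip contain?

Target frames = source frames × (target rate / source rate) = 15276 × (25)/(30) = 15276 × 5/6 = 12730.

12730 frames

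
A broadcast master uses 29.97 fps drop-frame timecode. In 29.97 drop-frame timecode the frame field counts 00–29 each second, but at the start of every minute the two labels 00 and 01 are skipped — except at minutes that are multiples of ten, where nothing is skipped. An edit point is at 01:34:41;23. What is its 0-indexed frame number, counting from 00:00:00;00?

Complete 10-minute blocks: 9, each 17982 frames → 161838.
Remaining 4 whole minutes in the current block: 1800 + 3 × 1798 = 7194 frames.
Within the current minute: 41 × 30 + 23 − 2 = 1251 (labels ;00/;01 skipped at this minute). Total = 161838 + 7194 + 1251 = 170283.

170283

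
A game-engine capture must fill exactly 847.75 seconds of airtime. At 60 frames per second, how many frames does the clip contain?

Frames = 847.75 × 60 = 50865.

50865 frames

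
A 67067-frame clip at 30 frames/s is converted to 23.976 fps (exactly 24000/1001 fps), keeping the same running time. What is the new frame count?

53600 frames

Target frames = source frames × (target rate / source rate) = 67067 × (24000/1001)/(30) = 67067 × 800/1001 = 53600.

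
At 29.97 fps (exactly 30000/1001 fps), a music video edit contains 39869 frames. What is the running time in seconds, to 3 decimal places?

Running time = 39869 × 1001/30000 = 39908869/30000 s ≈ 1330.296 s.

1330.296 seconds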